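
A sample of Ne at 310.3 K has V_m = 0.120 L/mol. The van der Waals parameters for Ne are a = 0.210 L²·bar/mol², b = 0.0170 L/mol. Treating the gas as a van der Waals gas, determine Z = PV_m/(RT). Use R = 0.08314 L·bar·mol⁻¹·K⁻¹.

Z ≈ 1.097

P = RT/(V_m − b) − a/V_m² = (0.08314)(310.3)/(0.120 − 0.0170) − 0.210/(0.120)²
  = 25.798/0.10300 − 14.583 = 250.47 − 14.583 = 235.89 bar
Z = PV_m/(RT) = (235.89)(0.120)/((0.08314)(310.3)) = 28.307/25.798 = 1.097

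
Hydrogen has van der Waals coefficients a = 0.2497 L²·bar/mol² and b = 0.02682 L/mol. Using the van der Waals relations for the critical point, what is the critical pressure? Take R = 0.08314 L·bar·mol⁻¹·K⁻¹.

For a van der Waals gas, P_c = a/(27b²).
P_c = 0.2497/(27×(0.02682)²) = 0.2497/0.019421 = 12.86 bar

P_c ≈ 12.86 bar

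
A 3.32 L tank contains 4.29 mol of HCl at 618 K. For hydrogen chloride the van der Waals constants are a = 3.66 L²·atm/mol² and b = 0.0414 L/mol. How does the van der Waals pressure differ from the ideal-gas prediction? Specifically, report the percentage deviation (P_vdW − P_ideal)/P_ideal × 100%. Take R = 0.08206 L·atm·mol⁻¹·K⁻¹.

-3.67 %

Ideal: P_ideal = nRT/V = (4.29)(0.08206)(618)/3.32 = 65.5299 atm
vdW: P = nRT/(V − nb) − a n²/V² = 217.559/3.14239 − 67.3590/11.0224 = 69.2336 − 6.11110 = 63.1225 atm
% deviation = (63.1225 − 65.5299)/65.5299 × 100% = -3.67%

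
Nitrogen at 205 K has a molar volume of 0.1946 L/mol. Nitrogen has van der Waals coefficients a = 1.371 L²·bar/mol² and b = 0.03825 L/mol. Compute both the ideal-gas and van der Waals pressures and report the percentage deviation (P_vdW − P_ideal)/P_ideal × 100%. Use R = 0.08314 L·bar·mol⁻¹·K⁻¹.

Ideal: P_ideal = RT/V_m = (0.08314)(205)/0.1946 = 87.5832 bar
vdW: P = RT/(V_m − b) − a/V_m² = 17.0437/0.156350 − 1.371/0.0378692 = 109.010 − 36.2036 = 72.806 bar
% deviation = (72.806 − 87.5832)/87.5832 × 100% = -16.87%

-16.87 %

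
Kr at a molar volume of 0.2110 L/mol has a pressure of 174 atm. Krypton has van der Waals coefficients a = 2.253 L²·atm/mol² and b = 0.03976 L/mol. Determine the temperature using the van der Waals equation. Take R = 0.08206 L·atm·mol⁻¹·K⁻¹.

T = (P + a/V_m²)(V_m − b)/R
P + a/V_m² = 174 + 2.253/(0.2110)² = 224.61 atm
V_m − b = 0.2110 − 0.03976 = 0.17124 L/mol
T = (224.61)(0.17124)/0.08206 = 468.7 K

T ≈ 468.7 K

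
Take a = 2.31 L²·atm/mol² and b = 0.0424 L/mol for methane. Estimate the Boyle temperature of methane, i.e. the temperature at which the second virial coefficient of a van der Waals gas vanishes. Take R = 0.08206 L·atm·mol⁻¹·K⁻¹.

T_B ≈ 663.9 K

For a van der Waals gas the second virial coefficient B₂ = b − a/(RT) vanishes at T_B = a/(Rb).
T_B = 2.31/(0.08206×0.0424) = 2.31/0.0034793 = 663.9 K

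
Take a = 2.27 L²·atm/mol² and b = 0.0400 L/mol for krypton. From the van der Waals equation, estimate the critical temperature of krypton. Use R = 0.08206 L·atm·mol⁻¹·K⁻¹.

For a van der Waals gas, T_c = 8a/(27Rb).
T_c = 8×2.27/(27×0.08206×0.0400) = 18.160/0.088625 = 204.9 K

T_c ≈ 204.9 K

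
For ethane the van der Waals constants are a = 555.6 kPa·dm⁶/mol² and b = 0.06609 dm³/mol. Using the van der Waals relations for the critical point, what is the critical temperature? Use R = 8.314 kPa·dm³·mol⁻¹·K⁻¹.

For a van der Waals gas, T_c = 8a/(27Rb).
T_c = 8×555.6/(27×8.314×0.06609) = 4444.8/14.836 = 299.6 K

T_c ≈ 299.6 K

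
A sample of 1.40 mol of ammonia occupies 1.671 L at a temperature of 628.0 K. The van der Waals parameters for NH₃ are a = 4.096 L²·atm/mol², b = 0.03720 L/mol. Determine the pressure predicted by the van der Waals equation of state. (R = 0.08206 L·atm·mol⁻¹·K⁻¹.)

P = nRT/(V − nb) − a n²/V²
nRT/(V − nb) = (1.40)(0.08206)(628.0)/(1.671 − 1.40×0.03720) = 72.147/1.6189 = 44.565 atm
a n²/V² = (4.096)(1.40)²/(1.671)² = 2.8752 atm
P = 44.565 − 2.8752 = 41.69 atm

P ≈ 41.69 atm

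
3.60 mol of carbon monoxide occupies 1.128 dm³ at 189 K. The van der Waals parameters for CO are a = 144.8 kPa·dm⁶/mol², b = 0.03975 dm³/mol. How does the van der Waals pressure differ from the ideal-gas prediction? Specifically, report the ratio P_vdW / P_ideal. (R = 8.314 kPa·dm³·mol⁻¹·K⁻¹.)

P_vdW / P_ideal ≈ 0.8512

Ideal: P_ideal = nRT/V = (3.60)(8.314)(189)/1.128 = 5014.93 kPa
vdW: P = nRT/(V − nb) − a n²/V² = 5656.85/0.984900 − 1876.61/1.27238 = 5743.58 − 1474.88 = 4268.70 kPa
Ratio = 4268.70/5014.93 = 0.8512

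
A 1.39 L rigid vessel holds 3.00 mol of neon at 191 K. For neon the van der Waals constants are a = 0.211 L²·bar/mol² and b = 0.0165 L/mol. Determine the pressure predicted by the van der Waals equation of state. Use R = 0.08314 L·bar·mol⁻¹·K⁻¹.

P = nRT/(V − nb) − a n²/V²
nRT/(V − nb) = (3.00)(0.08314)(191)/(1.39 − 3.00×0.0165) = 47.639/1.3405 = 35.538 bar
a n²/V² = (0.211)(3.00)²/(1.39)² = 0.98287 bar
P = 35.538 − 0.98287 = 34.56 bar

P ≈ 34.56 bar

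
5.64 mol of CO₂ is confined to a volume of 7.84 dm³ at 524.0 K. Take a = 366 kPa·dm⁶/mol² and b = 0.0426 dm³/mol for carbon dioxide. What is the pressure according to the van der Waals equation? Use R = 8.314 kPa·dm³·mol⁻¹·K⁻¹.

P = nRT/(V − nb) − a n²/V²
nRT/(V − nb) = (5.64)(8.314)(524.0)/(7.84 − 5.64×0.0426) = 24571/7.5997 = 3233.2 kPa
a n²/V² = (366)(5.64)²/(7.84)² = 189.41 kPa
P = 3233.2 − 189.41 = 3044 kPa

P ≈ 3044 kPa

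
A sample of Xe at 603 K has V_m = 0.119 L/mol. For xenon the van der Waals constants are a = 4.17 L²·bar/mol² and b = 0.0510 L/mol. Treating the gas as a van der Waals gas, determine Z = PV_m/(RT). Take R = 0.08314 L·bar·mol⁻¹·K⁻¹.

P = RT/(V_m − b) − a/V_m² = (0.08314)(603)/(0.119 − 0.0510) − 4.17/(0.119)²
  = 50.133/0.068000 − 294.47 = 737.25 − 294.47 = 442.78 bar
Z = PV_m/(RT) = (442.78)(0.119)/((0.08314)(603)) = 52.691/50.133 = 1.051

Z ≈ 1.051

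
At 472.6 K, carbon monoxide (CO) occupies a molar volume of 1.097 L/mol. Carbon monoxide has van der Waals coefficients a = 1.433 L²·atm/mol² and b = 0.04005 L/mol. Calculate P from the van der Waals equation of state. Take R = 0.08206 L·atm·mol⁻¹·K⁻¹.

P = RT/(V_m − b) − a/V_m²
RT/(V_m − b) = (0.08206)(472.6)/(1.097 − 0.04005) = 38.782/1.0570 = 36.691 atm
a/V_m² = 1.433/(1.097)² = 1.1908 atm
P = 36.691 − 1.1908 = 35.50 atm

P ≈ 35.50 atm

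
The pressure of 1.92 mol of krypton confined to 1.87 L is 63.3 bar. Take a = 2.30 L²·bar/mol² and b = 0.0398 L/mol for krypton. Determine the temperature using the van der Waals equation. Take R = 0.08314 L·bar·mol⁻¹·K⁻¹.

T ≈ 738.5 K

T = (P + a n²/V²)(V − nb)/(nR)
P + a n²/V² = 63.3 + (2.30)(1.92)²/(1.87)² = 65.725 bar
V − nb = 1.87 − (1.92)(0.0398) = 1.7936 L
T = (65.725)(1.7936)/((1.92)(0.08314)) = 738.5 K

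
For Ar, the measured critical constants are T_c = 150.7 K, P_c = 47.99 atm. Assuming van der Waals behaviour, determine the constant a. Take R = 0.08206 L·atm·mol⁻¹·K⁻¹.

a ≈ 1.344 L²·atm/mol²

From T_c = 8a/(27Rb) and P_c = a/(27b²): a = 27 R² T_c²/(64 P_c).
a = 27×(0.08206)²×(150.7)²/(64×47.99) = 4129.1/3071.4 = 1.344 L²·atm/mol²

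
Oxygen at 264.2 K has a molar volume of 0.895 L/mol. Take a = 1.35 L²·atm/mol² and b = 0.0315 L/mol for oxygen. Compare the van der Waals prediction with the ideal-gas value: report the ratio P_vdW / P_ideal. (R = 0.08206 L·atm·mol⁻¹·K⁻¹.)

P_vdW / P_ideal ≈ 0.9669

Ideal: P_ideal = RT/V_m = (0.08206)(264.2)/0.895 = 24.2237 atm
vdW: P = RT/(V_m − b) − a/V_m² = 21.6803/0.863500 − 1.35/0.801025 = 25.1075 − 1.68534 = 23.4222 atm
Ratio = 23.4222/24.2237 = 0.9669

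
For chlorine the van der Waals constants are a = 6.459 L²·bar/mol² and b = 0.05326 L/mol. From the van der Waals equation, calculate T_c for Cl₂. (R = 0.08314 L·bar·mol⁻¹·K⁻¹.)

For a van der Waals gas, T_c = 8a/(27Rb).
T_c = 8×6.459/(27×0.08314×0.05326) = 51.672/0.11956 = 432.2 K

T_c ≈ 432.2 K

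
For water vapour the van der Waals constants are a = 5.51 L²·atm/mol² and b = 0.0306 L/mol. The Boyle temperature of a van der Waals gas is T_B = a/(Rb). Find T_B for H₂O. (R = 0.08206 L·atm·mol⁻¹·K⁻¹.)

T_B ≈ 2194 K

For a van der Waals gas the second virial coefficient B₂ = b − a/(RT) vanishes at T_B = a/(Rb).
T_B = 5.51/(0.08206×0.0306) = 5.51/0.0025110 = 2194 K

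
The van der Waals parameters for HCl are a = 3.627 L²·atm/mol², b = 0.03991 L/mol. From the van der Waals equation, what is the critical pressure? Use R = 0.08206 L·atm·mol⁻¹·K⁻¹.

P_c ≈ 84.34 atm

For a van der Waals gas, P_c = a/(27b²).
P_c = 3.627/(27×(0.03991)²) = 3.627/0.043006 = 84.34 atm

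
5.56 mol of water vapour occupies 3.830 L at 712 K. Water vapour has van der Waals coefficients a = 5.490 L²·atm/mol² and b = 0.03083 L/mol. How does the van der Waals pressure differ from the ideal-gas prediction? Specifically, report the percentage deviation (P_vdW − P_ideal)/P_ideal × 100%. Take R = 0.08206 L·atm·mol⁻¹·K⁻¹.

Ideal: P_ideal = nRT/V = (5.56)(0.08206)(712)/3.830 = 84.8179 atm
vdW: P = nRT/(V − nb) − a n²/V² = 324.853/3.65859 − 169.716/14.6689 = 88.7919 − 11.5698 = 77.2221 atm
% deviation = (77.2221 − 84.8179)/84.8179 × 100% = -8.96%

-8.96 %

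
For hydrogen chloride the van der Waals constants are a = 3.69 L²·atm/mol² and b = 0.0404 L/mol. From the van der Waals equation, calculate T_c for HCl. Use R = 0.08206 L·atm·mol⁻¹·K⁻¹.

For a van der Waals gas, T_c = 8a/(27Rb).
T_c = 8×3.69/(27×0.08206×0.0404) = 29.520/0.089511 = 329.8 K

T_c ≈ 329.8 K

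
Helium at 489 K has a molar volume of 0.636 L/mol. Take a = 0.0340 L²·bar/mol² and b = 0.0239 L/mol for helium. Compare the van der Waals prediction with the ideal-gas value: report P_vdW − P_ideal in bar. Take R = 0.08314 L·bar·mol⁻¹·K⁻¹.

ΔP ≈ 2.412 bar

Ideal: P_ideal = RT/V_m = (0.08314)(489)/0.636 = 63.9237 bar
vdW: P = RT/(V_m − b) − a/V_m² = 40.6555/0.612100 − 0.0340/0.404496 = 66.4197 − 0.0840552 = 66.3356 bar
ΔP = 66.3356 − 63.9237 = 2.412 bar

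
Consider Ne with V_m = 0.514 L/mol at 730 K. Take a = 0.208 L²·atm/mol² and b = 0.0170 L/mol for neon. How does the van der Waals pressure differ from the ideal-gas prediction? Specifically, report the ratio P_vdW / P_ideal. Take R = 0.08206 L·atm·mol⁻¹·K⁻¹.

P_vdW / P_ideal ≈ 1.027

Ideal: P_ideal = RT/V_m = (0.08206)(730)/0.514 = 116.544 atm
vdW: P = RT/(V_m − b) − a/V_m² = 59.9038/0.497000 − 0.208/0.264196 = 120.531 − 0.787294 = 119.744 atm
Ratio = 119.744/116.544 = 1.027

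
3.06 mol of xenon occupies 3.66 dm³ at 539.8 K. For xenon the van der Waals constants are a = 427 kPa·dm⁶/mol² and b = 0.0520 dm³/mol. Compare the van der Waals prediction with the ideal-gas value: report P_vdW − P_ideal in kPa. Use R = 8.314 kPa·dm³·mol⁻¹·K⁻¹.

Ideal: P_ideal = nRT/V = (3.06)(8.314)(539.8)/3.66 = 3752.18 kPa
vdW: P = nRT/(V − nb) − a n²/V² = 13733.0/3.50088 − 3998.26/13.3956 = 3922.73 − 298.476 = 3624.25 kPa
ΔP = 3624.25 − 3752.18 = -127.9 kPa

ΔP ≈ -127.9 kPa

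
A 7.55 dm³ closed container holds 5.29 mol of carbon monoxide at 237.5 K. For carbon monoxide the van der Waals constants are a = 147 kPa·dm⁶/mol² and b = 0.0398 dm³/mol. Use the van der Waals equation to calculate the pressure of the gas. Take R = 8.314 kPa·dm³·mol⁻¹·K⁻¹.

P = nRT/(V − nb) − a n²/V²
nRT/(V − nb) = (5.29)(8.314)(237.5)/(7.55 − 5.29×0.0398) = 10446/7.3395 = 1423.3 kPa
a n²/V² = (147)(5.29)²/(7.55)² = 72.166 kPa
P = 1423.3 − 72.166 = 1351 kPa

P ≈ 1351 kPa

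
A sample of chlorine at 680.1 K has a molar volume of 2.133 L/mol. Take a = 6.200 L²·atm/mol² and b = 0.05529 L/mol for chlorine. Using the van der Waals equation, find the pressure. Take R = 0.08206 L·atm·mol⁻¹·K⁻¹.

P ≈ 25.50 atm

P = RT/(V_m − b) − a/V_m²
RT/(V_m − b) = (0.08206)(680.1)/(2.133 − 0.05529) = 55.809/2.0777 = 26.861 atm
a/V_m² = 6.200/(2.133)² = 1.3627 atm
P = 26.861 − 1.3627 = 25.50 atm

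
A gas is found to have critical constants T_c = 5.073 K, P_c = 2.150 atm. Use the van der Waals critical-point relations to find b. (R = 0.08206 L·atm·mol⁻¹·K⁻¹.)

b ≈ 0.02420 L/mol

From T_c = 8a/(27Rb) and P_c = a/(27b²): b = R T_c/(8 P_c).
b = (0.08206)(5.073)/(8×2.150) = 0.41629/17.200 = 0.02420 L/mol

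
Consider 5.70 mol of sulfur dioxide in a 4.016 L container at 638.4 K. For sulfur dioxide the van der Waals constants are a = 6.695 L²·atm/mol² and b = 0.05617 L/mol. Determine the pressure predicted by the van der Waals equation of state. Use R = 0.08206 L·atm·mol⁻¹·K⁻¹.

P = nRT/(V − nb) − a n²/V²
nRT/(V − nb) = (5.70)(0.08206)(638.4)/(4.016 − 5.70×0.05617) = 298.61/3.6958 = 80.797 atm
a n²/V² = (6.695)(5.70)²/(4.016)² = 13.487 atm
P = 80.797 − 13.487 = 67.31 atm

P ≈ 67.31 atm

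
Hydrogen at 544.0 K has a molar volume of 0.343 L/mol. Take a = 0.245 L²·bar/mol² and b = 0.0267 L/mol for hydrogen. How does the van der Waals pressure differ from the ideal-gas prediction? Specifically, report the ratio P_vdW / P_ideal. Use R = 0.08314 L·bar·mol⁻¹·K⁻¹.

P_vdW / P_ideal ≈ 1.069

Ideal: P_ideal = RT/V_m = (0.08314)(544.0)/0.343 = 131.861 bar
vdW: P = RT/(V_m − b) − a/V_m² = 45.2282/0.316300 − 0.245/0.117649 = 142.991 − 2.08247 = 140.909 bar
Ratio = 140.909/131.861 = 1.069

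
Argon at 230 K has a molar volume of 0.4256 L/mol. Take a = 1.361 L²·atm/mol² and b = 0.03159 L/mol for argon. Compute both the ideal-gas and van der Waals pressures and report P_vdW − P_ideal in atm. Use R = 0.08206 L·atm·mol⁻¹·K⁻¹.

ΔP ≈ -3.958 atm

Ideal: P_ideal = RT/V_m = (0.08206)(230)/0.4256 = 44.3463 atm
vdW: P = RT/(V_m − b) − a/V_m² = 18.8738/0.394010 − 1.361/0.181135 = 47.9018 − 7.51373 = 40.3881 atm
ΔP = 40.3881 − 44.3463 = -3.958 atm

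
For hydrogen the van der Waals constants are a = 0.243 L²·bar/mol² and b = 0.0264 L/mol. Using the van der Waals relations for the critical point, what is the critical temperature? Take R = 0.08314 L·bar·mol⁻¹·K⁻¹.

T_c ≈ 32.80 K

For a van der Waals gas, T_c = 8a/(27Rb).
T_c = 8×0.243/(27×0.08314×0.0264) = 1.9440/0.059262 = 32.80 K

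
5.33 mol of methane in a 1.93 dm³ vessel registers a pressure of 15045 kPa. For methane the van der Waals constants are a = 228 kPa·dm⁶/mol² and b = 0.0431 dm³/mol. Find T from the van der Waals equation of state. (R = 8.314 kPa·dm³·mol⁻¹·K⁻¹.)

T = (P + a n²/V²)(V − nb)/(nR)
P + a n²/V² = 15045 + (228)(5.33)²/(1.93)² = 16784 kPa
V − nb = 1.93 − (5.33)(0.0431) = 1.7003 dm³
T = (16784)(1.7003)/((5.33)(8.314)) = 644.0 K

T ≈ 644.0 K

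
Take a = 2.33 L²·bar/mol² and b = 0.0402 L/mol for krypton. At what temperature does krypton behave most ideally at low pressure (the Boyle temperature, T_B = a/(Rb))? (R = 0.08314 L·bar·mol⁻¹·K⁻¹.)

For a van der Waals gas the second virial coefficient B₂ = b − a/(RT) vanishes at T_B = a/(Rb).
T_B = 2.33/(0.08314×0.0402) = 2.33/0.0033422 = 697.1 K

T_B ≈ 697.1 K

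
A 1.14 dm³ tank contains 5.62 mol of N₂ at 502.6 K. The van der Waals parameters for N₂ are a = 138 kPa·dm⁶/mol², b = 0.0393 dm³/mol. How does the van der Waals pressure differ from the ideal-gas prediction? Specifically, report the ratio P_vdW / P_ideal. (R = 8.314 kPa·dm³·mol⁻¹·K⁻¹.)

P_vdW / P_ideal ≈ 1.077

Ideal: P_ideal = nRT/V = (5.62)(8.314)(502.6)/1.14 = 20599.8 kPa
vdW: P = nRT/(V − nb) − a n²/V² = 23483.8/0.919134 − 4358.65/1.29960 = 25549.9 − 3353.84 = 22196.1 kPa
Ratio = 22196.1/20599.8 = 1.077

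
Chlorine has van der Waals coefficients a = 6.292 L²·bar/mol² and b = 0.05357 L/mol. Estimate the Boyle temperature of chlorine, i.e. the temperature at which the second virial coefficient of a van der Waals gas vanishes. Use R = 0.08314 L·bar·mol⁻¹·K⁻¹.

For a van der Waals gas the second virial coefficient B₂ = b − a/(RT) vanishes at T_B = a/(Rb).
T_B = 6.292/(0.08314×0.05357) = 6.292/0.0044538 = 1413 K

T_B ≈ 1413 K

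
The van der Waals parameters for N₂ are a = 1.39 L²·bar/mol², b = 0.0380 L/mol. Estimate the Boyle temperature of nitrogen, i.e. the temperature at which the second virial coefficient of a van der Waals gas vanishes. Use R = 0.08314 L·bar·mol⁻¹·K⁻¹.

T_B ≈ 440.0 K

For a van der Waals gas the second virial coefficient B₂ = b − a/(RT) vanishes at T_B = a/(Rb).
T_B = 1.39/(0.08314×0.0380) = 1.39/0.0031593 = 440.0 K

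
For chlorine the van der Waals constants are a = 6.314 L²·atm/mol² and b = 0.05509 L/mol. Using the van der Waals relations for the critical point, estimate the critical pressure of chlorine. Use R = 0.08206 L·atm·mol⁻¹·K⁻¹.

For a van der Waals gas, P_c = a/(27b²).
P_c = 6.314/(27×(0.05509)²) = 6.314/0.081943 = 77.05 atm

P_c ≈ 77.05 atm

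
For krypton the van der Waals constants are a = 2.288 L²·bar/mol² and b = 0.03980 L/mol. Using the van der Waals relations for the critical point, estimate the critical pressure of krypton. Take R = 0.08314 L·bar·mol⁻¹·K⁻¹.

P_c ≈ 53.50 bar

For a van der Waals gas, P_c = a/(27b²).
P_c = 2.288/(27×(0.03980)²) = 2.288/0.042769 = 53.50 bar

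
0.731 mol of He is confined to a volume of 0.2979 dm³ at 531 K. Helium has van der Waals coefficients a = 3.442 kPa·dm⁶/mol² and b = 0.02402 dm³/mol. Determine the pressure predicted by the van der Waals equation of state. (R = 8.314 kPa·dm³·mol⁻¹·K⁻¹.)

P ≈ 11491 kPa

P = nRT/(V − nb) − a n²/V²
nRT/(V − nb) = (0.731)(8.314)(531)/(0.2979 − 0.731×0.02402) = 3227.2/0.28034 = 11512 kPa
a n²/V² = (3.442)(0.731)²/(0.2979)² = 20.725 kPa
P = 11512 − 20.725 = 11491 kPa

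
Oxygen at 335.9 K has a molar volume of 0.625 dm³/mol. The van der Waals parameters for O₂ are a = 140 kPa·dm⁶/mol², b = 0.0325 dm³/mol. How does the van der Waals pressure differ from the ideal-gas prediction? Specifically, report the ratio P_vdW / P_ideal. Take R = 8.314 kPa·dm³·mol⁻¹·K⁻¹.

Ideal: P_ideal = RT/V_m = (8.314)(335.9)/0.625 = 4468.28 kPa
vdW: P = RT/(V_m − b) − a/V_m² = 2792.67/0.592500 − 140/0.390625 = 4713.37 − 358.400 = 4354.97 kPa
Ratio = 4354.97/4468.28 = 0.9746

P_vdW / P_ideal ≈ 0.9746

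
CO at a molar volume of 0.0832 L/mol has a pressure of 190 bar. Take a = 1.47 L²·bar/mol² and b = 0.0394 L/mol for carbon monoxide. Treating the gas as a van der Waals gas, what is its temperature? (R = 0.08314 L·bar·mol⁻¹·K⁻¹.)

T = (P + a/V_m²)(V_m − b)/R
P + a/V_m² = 190 + 1.47/(0.0832)² = 402.36 bar
V_m − b = 0.0832 − 0.0394 = 0.043800 L/mol
T = (402.36)(0.043800)/0.08314 = 212.0 K

T ≈ 212.0 K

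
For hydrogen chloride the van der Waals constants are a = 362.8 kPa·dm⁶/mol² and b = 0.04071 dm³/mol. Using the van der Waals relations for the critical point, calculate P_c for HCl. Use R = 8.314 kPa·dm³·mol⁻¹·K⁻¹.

For a van der Waals gas, P_c = a/(27b²).
P_c = 362.8/(27×(0.04071)²) = 362.8/0.044747 = 8108 kPa

P_c ≈ 8108 kPa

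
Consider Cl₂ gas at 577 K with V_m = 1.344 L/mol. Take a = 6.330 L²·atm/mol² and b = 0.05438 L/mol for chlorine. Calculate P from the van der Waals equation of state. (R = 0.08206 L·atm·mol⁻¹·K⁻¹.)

P ≈ 33.21 atm

P = RT/(V_m − b) − a/V_m²
RT/(V_m − b) = (0.08206)(577)/(1.344 − 0.05438) = 47.349/1.2896 = 36.716 atm
a/V_m² = 6.330/(1.344)² = 3.5043 atm
P = 36.716 − 3.5043 = 33.21 atm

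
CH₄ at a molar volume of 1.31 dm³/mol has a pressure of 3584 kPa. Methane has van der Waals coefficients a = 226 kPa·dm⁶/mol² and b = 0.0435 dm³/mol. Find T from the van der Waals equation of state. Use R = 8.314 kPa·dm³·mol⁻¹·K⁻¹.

T = (P + a/V_m²)(V_m − b)/R
P + a/V_m² = 3584 + 226/(1.31)² = 3715.7 kPa
V_m − b = 1.31 − 0.0435 = 1.2665 dm³/mol
T = (3715.7)(1.2665)/8.314 = 566.0 K

T ≈ 566.0 K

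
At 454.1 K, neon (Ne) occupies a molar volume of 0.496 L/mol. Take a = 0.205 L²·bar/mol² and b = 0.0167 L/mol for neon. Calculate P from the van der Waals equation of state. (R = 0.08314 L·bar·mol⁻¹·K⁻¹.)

P = RT/(V_m − b) − a/V_m²
RT/(V_m − b) = (0.08314)(454.1)/(0.496 − 0.0167) = 37.754/0.47930 = 78.769 bar
a/V_m² = 0.205/(0.496)² = 0.83328 bar
P = 78.769 − 0.83328 = 77.94 bar

P ≈ 77.94 bar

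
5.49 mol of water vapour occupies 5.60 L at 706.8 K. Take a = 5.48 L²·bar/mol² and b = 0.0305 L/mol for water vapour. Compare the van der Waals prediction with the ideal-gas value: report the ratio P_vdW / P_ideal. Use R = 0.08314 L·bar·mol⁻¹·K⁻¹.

P_vdW / P_ideal ≈ 0.9394

Ideal: P_ideal = nRT/V = (5.49)(0.08314)(706.8)/5.60 = 57.6091 bar
vdW: P = nRT/(V − nb) − a n²/V² = 322.611/5.43256 − 165.168/31.3600 = 59.3847 − 5.26684 = 54.1179 bar
Ratio = 54.1179/57.6091 = 0.9394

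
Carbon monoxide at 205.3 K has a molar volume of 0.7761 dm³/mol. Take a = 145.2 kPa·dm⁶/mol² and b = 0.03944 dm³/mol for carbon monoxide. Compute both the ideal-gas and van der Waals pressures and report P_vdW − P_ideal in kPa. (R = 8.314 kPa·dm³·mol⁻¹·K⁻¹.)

ΔP ≈ -123.3 kPa

Ideal: P_ideal = RT/V_m = (8.314)(205.3)/0.7761 = 2199.28 kPa
vdW: P = RT/(V_m − b) − a/V_m² = 1706.86/0.736660 − 145.2/0.602331 = 2317.03 − 241.063 = 2075.97 kPa
ΔP = 2075.97 − 2199.28 = -123.3 kPa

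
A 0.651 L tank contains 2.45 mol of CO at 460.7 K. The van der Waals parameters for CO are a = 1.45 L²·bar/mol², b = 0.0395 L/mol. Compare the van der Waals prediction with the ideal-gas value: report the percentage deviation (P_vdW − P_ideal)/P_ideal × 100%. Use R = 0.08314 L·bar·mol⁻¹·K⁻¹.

Ideal: P_ideal = nRT/V = (2.45)(0.08314)(460.7)/0.651 = 144.150 bar
vdW: P = nRT/(V − nb) − a n²/V² = 93.8414/0.554225 − 8.70363/0.423801 = 169.320 − 20.5371 = 148.783 bar
% deviation = (148.783 − 144.150)/144.150 × 100% = 3.21%

3.21 %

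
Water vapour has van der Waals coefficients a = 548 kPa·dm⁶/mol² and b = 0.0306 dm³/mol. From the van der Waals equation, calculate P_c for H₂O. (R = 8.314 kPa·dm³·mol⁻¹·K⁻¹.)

P_c ≈ 21676 kPa

For a van der Waals gas, P_c = a/(27b²).
P_c = 548/(27×(0.0306)²) = 548/0.025282 = 21676 kPa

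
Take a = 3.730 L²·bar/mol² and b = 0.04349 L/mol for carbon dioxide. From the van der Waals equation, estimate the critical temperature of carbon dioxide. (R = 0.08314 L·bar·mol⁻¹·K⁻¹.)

For a van der Waals gas, T_c = 8a/(27Rb).
T_c = 8×3.730/(27×0.08314×0.04349) = 29.840/0.097625 = 305.7 K

T_c ≈ 305.7 K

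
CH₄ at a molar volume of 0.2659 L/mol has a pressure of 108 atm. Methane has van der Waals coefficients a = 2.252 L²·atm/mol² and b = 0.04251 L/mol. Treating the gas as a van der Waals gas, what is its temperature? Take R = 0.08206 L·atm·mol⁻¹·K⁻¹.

T = (P + a/V_m²)(V_m − b)/R
P + a/V_m² = 108 + 2.252/(0.2659)² = 139.85 atm
V_m − b = 0.2659 − 0.04251 = 0.22339 L/mol
T = (139.85)(0.22339)/0.08206 = 380.7 K

T ≈ 380.7 K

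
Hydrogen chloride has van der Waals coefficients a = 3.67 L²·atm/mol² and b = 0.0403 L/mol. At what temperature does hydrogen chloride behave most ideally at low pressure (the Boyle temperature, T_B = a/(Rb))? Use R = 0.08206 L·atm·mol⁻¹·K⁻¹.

T_B ≈ 1110 K

For a van der Waals gas the second virial coefficient B₂ = b − a/(RT) vanishes at T_B = a/(Rb).
T_B = 3.67/(0.08206×0.0403) = 3.67/0.0033070 = 1110 K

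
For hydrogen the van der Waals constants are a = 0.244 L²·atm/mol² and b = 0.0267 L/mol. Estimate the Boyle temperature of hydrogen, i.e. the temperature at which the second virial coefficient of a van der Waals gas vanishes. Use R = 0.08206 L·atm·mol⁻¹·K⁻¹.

T_B ≈ 111.4 K

For a van der Waals gas the second virial coefficient B₂ = b − a/(RT) vanishes at T_B = a/(Rb).
T_B = 0.244/(0.08206×0.0267) = 0.244/0.0021910 = 111.4 K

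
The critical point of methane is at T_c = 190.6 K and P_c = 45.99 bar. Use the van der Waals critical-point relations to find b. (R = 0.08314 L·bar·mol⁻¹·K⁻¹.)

From T_c = 8a/(27Rb) and P_c = a/(27b²): b = R T_c/(8 P_c).
b = (0.08314)(190.6)/(8×45.99) = 15.846/367.92 = 0.04307 L/mol

b ≈ 0.04307 L/mol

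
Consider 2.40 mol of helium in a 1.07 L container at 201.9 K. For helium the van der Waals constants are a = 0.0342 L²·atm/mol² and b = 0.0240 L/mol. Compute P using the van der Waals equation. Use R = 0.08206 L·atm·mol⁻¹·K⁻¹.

P ≈ 39.10 atm

P = nRT/(V − nb) − a n²/V²
nRT/(V − nb) = (2.40)(0.08206)(201.9)/(1.07 − 2.40×0.0240) = 39.763/1.0124 = 39.276 atm
a n²/V² = (0.0342)(2.40)²/(1.07)² = 0.17206 atm
P = 39.276 − 0.17206 = 39.10 atm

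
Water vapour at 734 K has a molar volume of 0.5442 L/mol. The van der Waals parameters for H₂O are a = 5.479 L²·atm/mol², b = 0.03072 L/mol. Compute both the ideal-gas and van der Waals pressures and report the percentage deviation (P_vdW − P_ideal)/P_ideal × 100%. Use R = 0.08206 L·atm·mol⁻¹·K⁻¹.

-10.73 %

Ideal: P_ideal = RT/V_m = (0.08206)(734)/0.5442 = 110.680 atm
vdW: P = RT/(V_m − b) − a/V_m² = 60.2320/0.513480 − 5.479/0.296154 = 117.302 − 18.5005 = 98.802 atm
% deviation = (98.802 − 110.680)/110.680 × 100% = -10.73%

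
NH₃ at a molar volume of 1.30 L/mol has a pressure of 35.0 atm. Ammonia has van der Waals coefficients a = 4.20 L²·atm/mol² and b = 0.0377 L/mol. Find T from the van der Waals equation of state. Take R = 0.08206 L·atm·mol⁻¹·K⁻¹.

T ≈ 576.6 K

T = (P + a/V_m²)(V_m − b)/R
P + a/V_m² = 35.0 + 4.20/(1.30)² = 37.485 atm
V_m − b = 1.30 − 0.0377 = 1.2623 L/mol
T = (37.485)(1.2623)/0.08206 = 576.6 K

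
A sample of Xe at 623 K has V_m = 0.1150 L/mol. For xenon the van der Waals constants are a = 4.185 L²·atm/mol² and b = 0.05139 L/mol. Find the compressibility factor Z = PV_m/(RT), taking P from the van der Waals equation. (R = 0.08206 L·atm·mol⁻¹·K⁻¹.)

Z ≈ 1.096

P = RT/(V_m − b) − a/V_m² = (0.08206)(623)/(0.1150 − 0.05139) − 4.185/(0.1150)²
  = 51.123/0.063610 − 316.45 = 803.69 − 316.45 = 487.24 atm
Z = PV_m/(RT) = (487.24)(0.1150)/((0.08206)(623)) = 56.033/51.123 = 1.096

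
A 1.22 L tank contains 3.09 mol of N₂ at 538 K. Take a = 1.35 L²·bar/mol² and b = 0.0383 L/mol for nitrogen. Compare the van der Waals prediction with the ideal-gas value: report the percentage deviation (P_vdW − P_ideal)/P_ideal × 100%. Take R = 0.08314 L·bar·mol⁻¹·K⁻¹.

3.10 %

Ideal: P_ideal = nRT/V = (3.09)(0.08314)(538)/1.22 = 113.290 bar
vdW: P = nRT/(V − nb) − a n²/V² = 138.214/1.10165 − 12.8899/1.48840 = 125.461 − 8.66024 = 116.801 bar
% deviation = (116.801 − 113.290)/113.290 × 100% = 3.10%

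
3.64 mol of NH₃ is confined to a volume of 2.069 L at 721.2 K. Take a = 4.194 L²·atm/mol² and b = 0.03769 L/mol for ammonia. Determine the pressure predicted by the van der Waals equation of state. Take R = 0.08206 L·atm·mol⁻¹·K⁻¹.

P = nRT/(V − nb) − a n²/V²
nRT/(V − nb) = (3.64)(0.08206)(721.2)/(2.069 − 3.64×0.03769) = 215.42/1.9318 = 111.51 atm
a n²/V² = (4.194)(3.64)²/(2.069)² = 12.981 atm
P = 111.51 − 12.981 = 98.53 atm

P ≈ 98.53 atm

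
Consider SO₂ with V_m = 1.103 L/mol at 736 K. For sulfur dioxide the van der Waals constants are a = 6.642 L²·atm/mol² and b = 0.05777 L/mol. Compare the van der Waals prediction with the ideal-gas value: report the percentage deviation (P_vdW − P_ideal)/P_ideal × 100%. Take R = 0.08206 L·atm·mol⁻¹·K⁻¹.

-4.44 %

Ideal: P_ideal = RT/V_m = (0.08206)(736)/1.103 = 54.7563 atm
vdW: P = RT/(V_m − b) − a/V_m² = 60.3962/1.04523 − 6.642/1.21661 = 57.7827 − 5.45943 = 52.3233 atm
% deviation = (52.3233 − 54.7563)/54.7563 × 100% = -4.44%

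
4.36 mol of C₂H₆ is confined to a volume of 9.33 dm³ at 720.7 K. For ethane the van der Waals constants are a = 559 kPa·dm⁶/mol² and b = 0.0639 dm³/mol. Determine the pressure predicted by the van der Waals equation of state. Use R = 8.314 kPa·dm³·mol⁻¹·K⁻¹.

P ≈ 2764 kPa

P = nRT/(V − nb) − a n²/V²
nRT/(V − nb) = (4.36)(8.314)(720.7)/(9.33 − 4.36×0.0639) = 26125/9.0514 = 2886.3 kPa
a n²/V² = (559)(4.36)²/(9.33)² = 122.07 kPa
P = 2886.3 − 122.07 = 2764 kPa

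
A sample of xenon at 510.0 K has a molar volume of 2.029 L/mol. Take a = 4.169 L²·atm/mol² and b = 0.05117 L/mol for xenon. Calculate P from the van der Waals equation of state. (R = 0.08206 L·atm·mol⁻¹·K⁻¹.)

P = RT/(V_m − b) − a/V_m²
RT/(V_m − b) = (0.08206)(510.0)/(2.029 − 0.05117) = 41.851/1.9778 = 21.160 atm
a/V_m² = 4.169/(2.029)² = 1.0127 atm
P = 21.160 − 1.0127 = 20.15 atm

P ≈ 20.15 atm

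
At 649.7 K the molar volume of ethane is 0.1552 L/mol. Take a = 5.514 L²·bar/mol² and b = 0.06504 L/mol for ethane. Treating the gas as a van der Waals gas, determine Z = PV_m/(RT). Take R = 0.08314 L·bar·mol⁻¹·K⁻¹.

P = RT/(V_m − b) − a/V_m² = (0.08314)(649.7)/(0.1552 − 0.06504) − 5.514/(0.1552)²
  = 54.016/0.090160 − 228.92 = 599.11 − 228.92 = 370.19 bar
Z = PV_m/(RT) = (370.19)(0.1552)/((0.08314)(649.7)) = 57.453/54.016 = 1.064

Z ≈ 1.064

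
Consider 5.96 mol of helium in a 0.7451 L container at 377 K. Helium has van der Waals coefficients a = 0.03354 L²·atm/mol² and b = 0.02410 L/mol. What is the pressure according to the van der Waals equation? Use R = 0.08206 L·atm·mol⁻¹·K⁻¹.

P = nRT/(V − nb) − a n²/V²
nRT/(V − nb) = (5.96)(0.08206)(377)/(0.7451 − 5.96×0.02410) = 184.38/0.60146 = 306.55 atm
a n²/V² = (0.03354)(5.96)²/(0.7451)² = 2.1460 atm
P = 306.55 − 2.1460 = 304.4 atm

P ≈ 304.4 atm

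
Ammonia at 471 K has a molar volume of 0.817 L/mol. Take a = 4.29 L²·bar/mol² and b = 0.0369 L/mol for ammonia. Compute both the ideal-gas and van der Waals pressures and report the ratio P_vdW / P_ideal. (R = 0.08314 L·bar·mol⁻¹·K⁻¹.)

Ideal: P_ideal = RT/V_m = (0.08314)(471)/0.817 = 47.9302 bar
vdW: P = RT/(V_m − b) − a/V_m² = 39.1589/0.780100 − 4.29/0.667489 = 50.1973 − 6.42707 = 43.7702 bar
Ratio = 43.7702/47.9302 = 0.9132

P_vdW / P_ideal ≈ 0.9132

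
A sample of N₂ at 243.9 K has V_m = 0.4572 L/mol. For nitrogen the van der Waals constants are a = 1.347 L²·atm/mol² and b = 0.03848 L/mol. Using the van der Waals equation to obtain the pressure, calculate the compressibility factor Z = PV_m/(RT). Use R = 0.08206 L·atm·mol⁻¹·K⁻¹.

Z ≈ 0.9447

P = RT/(V_m − b) − a/V_m² = (0.08206)(243.9)/(0.4572 − 0.03848) − 1.347/(0.4572)²
  = 20.014/0.41872 − 6.4440 = 47.798 − 6.4440 = 41.354 atm
Z = PV_m/(RT) = (41.354)(0.4572)/((0.08206)(243.9)) = 18.907/20.014 = 0.9447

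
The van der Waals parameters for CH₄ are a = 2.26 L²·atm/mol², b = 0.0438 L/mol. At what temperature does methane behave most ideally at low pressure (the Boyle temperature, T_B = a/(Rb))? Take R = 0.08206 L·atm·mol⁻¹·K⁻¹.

T_B ≈ 628.8 K

For a van der Waals gas the second virial coefficient B₂ = b − a/(RT) vanishes at T_B = a/(Rb).
T_B = 2.26/(0.08206×0.0438) = 2.26/0.0035942 = 628.8 K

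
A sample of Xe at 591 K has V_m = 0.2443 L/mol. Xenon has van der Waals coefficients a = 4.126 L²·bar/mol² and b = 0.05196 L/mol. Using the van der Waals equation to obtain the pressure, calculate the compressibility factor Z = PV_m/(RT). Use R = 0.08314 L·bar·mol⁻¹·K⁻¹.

P = RT/(V_m − b) − a/V_m² = (0.08314)(591)/(0.2443 − 0.05196) − 4.126/(0.2443)²
  = 49.136/0.19234 − 69.133 = 255.46 − 69.133 = 186.33 bar
Z = PV_m/(RT) = (186.33)(0.2443)/((0.08314)(591)) = 45.520/49.136 = 0.9264

Z ≈ 0.9264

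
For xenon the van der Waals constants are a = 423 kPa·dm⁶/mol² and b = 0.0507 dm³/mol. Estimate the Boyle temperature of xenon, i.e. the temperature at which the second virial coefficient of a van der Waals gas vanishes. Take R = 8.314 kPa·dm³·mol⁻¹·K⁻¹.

T_B ≈ 1004 K

For a van der Waals gas the second virial coefficient B₂ = b − a/(RT) vanishes at T_B = a/(Rb).
T_B = 423/(8.314×0.0507) = 423/0.42152 = 1004 K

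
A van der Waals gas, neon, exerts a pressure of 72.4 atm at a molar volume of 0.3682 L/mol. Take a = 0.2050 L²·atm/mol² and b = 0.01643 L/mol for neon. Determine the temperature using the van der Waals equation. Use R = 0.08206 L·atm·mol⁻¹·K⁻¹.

T = (P + a/V_m²)(V_m − b)/R
P + a/V_m² = 72.4 + 0.2050/(0.3682)² = 73.912 atm
V_m − b = 0.3682 − 0.01643 = 0.35177 L/mol
T = (73.912)(0.35177)/0.08206 = 316.8 K

T ≈ 316.8 K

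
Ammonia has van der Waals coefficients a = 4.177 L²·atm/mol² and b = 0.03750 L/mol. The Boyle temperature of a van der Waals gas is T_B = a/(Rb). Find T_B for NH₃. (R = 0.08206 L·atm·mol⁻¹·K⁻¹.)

T_B ≈ 1357 K

For a van der Waals gas the second virial coefficient B₂ = b − a/(RT) vanishes at T_B = a/(Rb).
T_B = 4.177/(0.08206×0.03750) = 4.177/0.0030773 = 1357 K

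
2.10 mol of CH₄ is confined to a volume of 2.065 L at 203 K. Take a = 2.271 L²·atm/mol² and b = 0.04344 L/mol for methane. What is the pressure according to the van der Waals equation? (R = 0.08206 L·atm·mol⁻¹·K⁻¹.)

P ≈ 15.37 atm

P = nRT/(V − nb) − a n²/V²
nRT/(V − nb) = (2.10)(0.08206)(203)/(2.065 − 2.10×0.04344) = 34.982/1.9738 = 17.723 atm
a n²/V² = (2.271)(2.10)²/(2.065)² = 2.3486 atm
P = 17.723 − 2.3486 = 15.37 atm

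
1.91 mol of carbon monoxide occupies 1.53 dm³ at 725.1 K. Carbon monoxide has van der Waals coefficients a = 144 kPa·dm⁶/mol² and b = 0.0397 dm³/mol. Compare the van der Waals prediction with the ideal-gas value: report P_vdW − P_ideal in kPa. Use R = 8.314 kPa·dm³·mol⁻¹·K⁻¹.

ΔP ≈ 168.0 kPa

Ideal: P_ideal = nRT/V = (1.91)(8.314)(725.1)/1.53 = 7525.75 kPa
vdW: P = nRT/(V − nb) − a n²/V² = 11514.4/1.45417 − 525.326/2.34090 = 7918.19 − 224.412 = 7693.78 kPa
ΔP = 7693.78 − 7525.75 = 168.0 kPa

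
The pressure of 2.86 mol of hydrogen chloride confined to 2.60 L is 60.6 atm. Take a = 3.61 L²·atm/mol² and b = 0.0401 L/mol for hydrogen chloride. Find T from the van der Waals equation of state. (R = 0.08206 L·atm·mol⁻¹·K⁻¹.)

T = (P + a n²/V²)(V − nb)/(nR)
P + a n²/V² = 60.6 + (3.61)(2.86)²/(2.60)² = 64.968 atm
V − nb = 2.60 − (2.86)(0.0401) = 2.4853 L
T = (64.968)(2.4853)/((2.86)(0.08206)) = 688.0 K

T ≈ 688.0 K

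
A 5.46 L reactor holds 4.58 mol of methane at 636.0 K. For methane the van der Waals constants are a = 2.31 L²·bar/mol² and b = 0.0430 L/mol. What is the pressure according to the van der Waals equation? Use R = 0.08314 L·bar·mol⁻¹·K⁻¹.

P ≈ 44.39 bar

P = nRT/(V − nb) − a n²/V²
nRT/(V − nb) = (4.58)(0.08314)(636.0)/(5.46 − 4.58×0.0430) = 242.18/5.2631 = 46.015 bar
a n²/V² = (2.31)(4.58)²/(5.46)² = 1.6254 bar
P = 46.015 − 1.6254 = 44.39 bar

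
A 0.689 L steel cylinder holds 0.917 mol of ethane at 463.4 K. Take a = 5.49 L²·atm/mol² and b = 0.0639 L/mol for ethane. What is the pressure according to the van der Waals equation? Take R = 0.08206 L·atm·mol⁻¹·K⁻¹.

P = nRT/(V − nb) − a n²/V²
nRT/(V − nb) = (0.917)(0.08206)(463.4)/(0.689 − 0.917×0.0639) = 34.870/0.63040 = 55.314 atm
a n²/V² = (5.49)(0.917)²/(0.689)² = 9.7246 atm
P = 55.314 − 9.7246 = 45.59 atm

P ≈ 45.59 atm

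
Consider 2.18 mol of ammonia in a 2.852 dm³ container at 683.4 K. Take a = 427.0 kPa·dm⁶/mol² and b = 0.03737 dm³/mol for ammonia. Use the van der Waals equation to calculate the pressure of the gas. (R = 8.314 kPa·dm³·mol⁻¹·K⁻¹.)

P ≈ 4221 kPa

P = nRT/(V − nb) − a n²/V²
nRT/(V − nb) = (2.18)(8.314)(683.4)/(2.852 − 2.18×0.03737) = 12386/2.7705 = 4470.7 kPa
a n²/V² = (427.0)(2.18)²/(2.852)² = 249.48 kPa
P = 4470.7 − 249.48 = 4221 kPa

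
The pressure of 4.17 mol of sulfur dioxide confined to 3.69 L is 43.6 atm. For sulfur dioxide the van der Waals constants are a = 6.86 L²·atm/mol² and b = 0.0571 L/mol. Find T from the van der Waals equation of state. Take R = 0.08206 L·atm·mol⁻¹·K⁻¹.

T = (P + a n²/V²)(V − nb)/(nR)
P + a n²/V² = 43.6 + (6.86)(4.17)²/(3.69)² = 52.361 atm
V − nb = 3.69 − (4.17)(0.0571) = 3.4519 L
T = (52.361)(3.4519)/((4.17)(0.08206)) = 528.2 K

T ≈ 528.2 K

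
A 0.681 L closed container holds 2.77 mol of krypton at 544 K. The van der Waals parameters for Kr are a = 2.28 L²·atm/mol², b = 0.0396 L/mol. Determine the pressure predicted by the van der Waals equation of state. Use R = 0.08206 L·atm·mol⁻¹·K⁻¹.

P = nRT/(V − nb) − a n²/V²
nRT/(V − nb) = (2.77)(0.08206)(544)/(0.681 − 2.77×0.0396) = 123.65/0.57131 = 216.43 atm
a n²/V² = (2.28)(2.77)²/(0.681)² = 37.722 atm
P = 216.43 − 37.722 = 178.7 atm

P ≈ 178.7 atm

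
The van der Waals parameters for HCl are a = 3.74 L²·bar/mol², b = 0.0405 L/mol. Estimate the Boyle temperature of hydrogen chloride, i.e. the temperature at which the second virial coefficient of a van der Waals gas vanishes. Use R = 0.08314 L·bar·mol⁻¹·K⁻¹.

T_B ≈ 1111 K

For a van der Waals gas the second virial coefficient B₂ = b − a/(RT) vanishes at T_B = a/(Rb).
T_B = 3.74/(0.08314×0.0405) = 3.74/0.0033672 = 1111 K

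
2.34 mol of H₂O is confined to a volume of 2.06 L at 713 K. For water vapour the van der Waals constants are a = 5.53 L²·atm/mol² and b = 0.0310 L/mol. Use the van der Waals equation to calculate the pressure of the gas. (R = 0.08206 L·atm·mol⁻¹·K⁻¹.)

P ≈ 61.75 atm

P = nRT/(V − nb) − a n²/V²
nRT/(V − nb) = (2.34)(0.08206)(713)/(2.06 − 2.34×0.0310) = 136.91/1.9875 = 68.886 atm
a n²/V² = (5.53)(2.34)²/(2.06)² = 7.1355 atm
P = 68.886 − 7.1355 = 61.75 atm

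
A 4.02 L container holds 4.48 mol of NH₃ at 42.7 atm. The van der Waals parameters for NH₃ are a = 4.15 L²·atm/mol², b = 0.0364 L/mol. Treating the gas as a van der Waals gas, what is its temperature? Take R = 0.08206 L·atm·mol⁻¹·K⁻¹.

T ≈ 502.1 K

T = (P + a n²/V²)(V − nb)/(nR)
P + a n²/V² = 42.7 + (4.15)(4.48)²/(4.02)² = 47.854 atm
V − nb = 4.02 − (4.48)(0.0364) = 3.8569 L
T = (47.854)(3.8569)/((4.48)(0.08206)) = 502.1 K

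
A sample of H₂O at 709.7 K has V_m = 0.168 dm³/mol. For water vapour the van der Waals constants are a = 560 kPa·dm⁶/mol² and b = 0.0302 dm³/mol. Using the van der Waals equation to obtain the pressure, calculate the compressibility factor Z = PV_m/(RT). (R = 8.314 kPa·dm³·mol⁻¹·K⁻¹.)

P = RT/(V_m − b) − a/V_m² = (8.314)(709.7)/(0.168 − 0.0302) − 560/(0.168)²
  = 5900.4/0.13780 − 19841 = 42819 − 19841 = 22978 kPa
Z = PV_m/(RT) = (22978)(0.168)/((8.314)(709.7)) = 3860.3/5900.4 = 0.6542

Z ≈ 0.6542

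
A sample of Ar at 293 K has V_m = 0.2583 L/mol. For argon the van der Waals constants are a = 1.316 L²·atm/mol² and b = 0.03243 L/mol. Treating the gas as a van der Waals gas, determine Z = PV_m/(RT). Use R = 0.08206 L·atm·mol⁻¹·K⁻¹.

P = RT/(V_m − b) − a/V_m² = (0.08206)(293)/(0.2583 − 0.03243) − 1.316/(0.2583)²
  = 24.044/0.22587 − 19.725 = 106.45 − 19.725 = 86.73 atm
Z = PV_m/(RT) = (86.73)(0.2583)/((0.08206)(293)) = 22.402/24.044 = 0.9317

Z ≈ 0.9317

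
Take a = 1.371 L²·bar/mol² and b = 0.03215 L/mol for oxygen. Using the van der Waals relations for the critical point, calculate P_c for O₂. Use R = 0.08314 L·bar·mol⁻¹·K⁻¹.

P_c ≈ 49.13 bar

For a van der Waals gas, P_c = a/(27b²).
P_c = 1.371/(27×(0.03215)²) = 1.371/0.027908 = 49.13 bar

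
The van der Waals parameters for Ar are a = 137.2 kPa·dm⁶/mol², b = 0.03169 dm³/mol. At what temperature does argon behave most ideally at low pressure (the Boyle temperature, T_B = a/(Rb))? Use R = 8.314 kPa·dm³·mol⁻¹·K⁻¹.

T_B ≈ 520.7 K

For a van der Waals gas the second virial coefficient B₂ = b − a/(RT) vanishes at T_B = a/(Rb).
T_B = 137.2/(8.314×0.03169) = 137.2/0.26347 = 520.7 K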